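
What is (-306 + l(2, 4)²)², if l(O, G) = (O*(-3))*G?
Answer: 72900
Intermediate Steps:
l(O, G) = -3*G*O (l(O, G) = (-3*O)*G = -3*G*O)
(-306 + l(2, 4)²)² = (-306 + (-3*4*2)²)² = (-306 + (-24)²)² = (-306 + 576)² = 270² = 72900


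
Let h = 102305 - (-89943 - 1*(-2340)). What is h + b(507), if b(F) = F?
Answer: 190415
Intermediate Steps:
h = 189908 (h = 102305 - (-89943 + 2340) = 102305 - 1*(-87603) = 102305 + 87603 = 189908)
h + b(507) = 189908 + 507 = 190415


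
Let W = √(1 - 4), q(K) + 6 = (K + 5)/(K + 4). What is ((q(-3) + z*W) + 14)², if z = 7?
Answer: -47 + 140*I*√3 ≈ -47.0 + 242.49*I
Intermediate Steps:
q(K) = -6 + (5 + K)/(4 + K) (q(K) = -6 + (K + 5)/(K + 4) = -6 + (5 + K)/(4 + K))
W = I*√3 (W = √(-3) = I*√3 ≈ 1.732*I)
((q(-3) + z*W) + 14)² = (((-19 - 5*(-3))/(4 - 3) + 7*(I*√3)) + 14)² = (((-19 + 15)/1 + 7*I*√3) + 14)² = ((1*(-4) + 7*I*√3) + 14)² = ((-4 + 7*I*√3) + 14)² = (10 + 7*I*√3)²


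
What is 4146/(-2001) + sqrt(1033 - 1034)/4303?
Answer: -1382/667 + I/4303 ≈ -2.072 + 0.0002324*I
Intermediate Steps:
4146/(-2001) + sqrt(1033 - 1034)/4303 = 4146*(-1/2001) + sqrt(-1)*(1/4303) = -1382/667 + I*(1/4303) = -1382/667 + I/4303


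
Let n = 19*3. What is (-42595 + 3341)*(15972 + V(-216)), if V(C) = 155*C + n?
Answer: 685021554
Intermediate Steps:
n = 57
V(C) = 57 + 155*C (V(C) = 155*C + 57 = 57 + 155*C)
(-42595 + 3341)*(15972 + V(-216)) = (-42595 + 3341)*(15972 + (57 + 155*(-216))) = -39254*(15972 + (57 - 33480)) = -39254*(15972 - 33423) = -39254*(-17451) = 685021554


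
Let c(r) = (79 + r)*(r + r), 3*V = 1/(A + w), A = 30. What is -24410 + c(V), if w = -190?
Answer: -2812069919/115200 ≈ -24410.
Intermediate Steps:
V = -1/480 (V = 1/(3*(30 - 190)) = (⅓)/(-160) = (⅓)*(-1/160) = -1/480 ≈ -0.0020833)
c(r) = 2*r*(79 + r) (c(r) = (79 + r)*(2*r) = 2*r*(79 + r))
-24410 + c(V) = -24410 + 2*(-1/480)*(79 - 1/480) = -24410 + 2*(-1/480)*(37919/480) = -24410 - 37919/115200 = -2812069919/115200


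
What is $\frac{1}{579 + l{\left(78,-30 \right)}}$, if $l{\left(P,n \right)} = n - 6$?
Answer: $\frac{1}{543} \approx 0.0018416$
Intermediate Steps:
$l{\left(P,n \right)} = -6 + n$ ($l{\left(P,n \right)} = n - 6 = -6 + n$)
$\frac{1}{579 + l{\left(78,-30 \right)}} = \frac{1}{579 - 36} = \frac{1}{543}$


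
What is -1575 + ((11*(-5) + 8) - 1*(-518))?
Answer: -1104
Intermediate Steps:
-1575 + ((11*(-5) + 8) - 1*(-518)) = -1575 + ((-55 + 8) + 518) = -1575 + (-47 + 518) = -1575 + 471 = -1104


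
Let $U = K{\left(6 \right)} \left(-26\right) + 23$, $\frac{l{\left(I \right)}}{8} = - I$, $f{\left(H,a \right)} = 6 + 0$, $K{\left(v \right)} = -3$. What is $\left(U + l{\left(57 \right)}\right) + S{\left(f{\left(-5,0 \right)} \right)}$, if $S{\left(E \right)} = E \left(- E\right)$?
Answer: $-391$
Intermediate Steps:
$f{\left(H,a \right)} = 6$
$l{\left(I \right)} = - 8 I$ ($l{\left(I \right)} = 8 \left(- I\right) = - 8 I$)
$S{\left(E \right)} = - E^{2}$
$U = 101$ ($U = \left(-3\right) \left(-26\right) + 23 = 78 + 23 = 101$)
$\left(U + l{\left(57 \right)}\right) + S{\left(f{\left(-5,0 \right)} \right)} = \left(101 - 456\right) - 6^{2} = \left(101 - 456\right) - 36 = -355 - 36 = -391$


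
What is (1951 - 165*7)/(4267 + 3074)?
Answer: 796/7341 ≈ 0.10843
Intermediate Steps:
(1951 - 165*7)/(4267 + 3074) = (1951 - 1155)/7341 = 796*(1/7341) = 796/7341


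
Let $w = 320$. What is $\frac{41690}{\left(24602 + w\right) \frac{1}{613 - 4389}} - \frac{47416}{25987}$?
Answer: $- \frac{2046046331416}{323824007} \approx -6318.4$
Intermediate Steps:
$\frac{41690}{\left(24602 + w\right) \frac{1}{613 - 4389}} - \frac{47416}{25987} = \frac{41690}{\left(24602 + 320\right) \frac{1}{613 - 4389}} - \frac{47416}{25987} = \frac{41690}{24922 \frac{1}{-3776}} - \frac{47416}{25987} = \frac{41690}{24922 \left(- \frac{1}{3776}\right)} - \frac{47416}{25987} = \frac{41690}{- \frac{12461}{1888}} - \frac{47416}{25987} = 41690 \left(- \frac{1888}{12461}\right) - \frac{47416}{25987} = - \frac{78710720}{12461} - \frac{47416}{25987} = - \frac{2046046331416}{323824007}$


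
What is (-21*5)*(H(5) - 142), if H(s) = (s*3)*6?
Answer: 5460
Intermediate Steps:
H(s) = 18*s (H(s) = (3*s)*6 = 18*s)
(-21*5)*(H(5) - 142) = (-21*5)*(18*5 - 142) = -105*(90 - 142) = -105*(-52) = 5460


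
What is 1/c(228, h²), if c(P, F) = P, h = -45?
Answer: 1/228 ≈ 0.0043860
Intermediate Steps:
1/c(228, h²) = 1/228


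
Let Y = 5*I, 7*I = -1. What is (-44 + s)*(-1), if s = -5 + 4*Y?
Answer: 363/7 ≈ 51.857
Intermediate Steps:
I = -1/7 (I = (1/7)*(-1) = -1/7 ≈ -0.14286)
Y = -5/7 (Y = 5*(-1/7) = -5/7 ≈ -0.71429)
s = -55/7 (s = -5 + 4*(-5/7) = -5 - 20/7 = -55/7 ≈ -7.8571)
(-44 + s)*(-1) = (-44 - 55/7)*(-1) = -363/7*(-1) = 363/7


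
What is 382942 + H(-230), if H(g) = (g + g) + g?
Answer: 382252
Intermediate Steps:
H(g) = 3*g (H(g) = 2*g + g = 3*g)
382942 + H(-230) = 382942 + 3*(-230) = 382942 - 690 = 382252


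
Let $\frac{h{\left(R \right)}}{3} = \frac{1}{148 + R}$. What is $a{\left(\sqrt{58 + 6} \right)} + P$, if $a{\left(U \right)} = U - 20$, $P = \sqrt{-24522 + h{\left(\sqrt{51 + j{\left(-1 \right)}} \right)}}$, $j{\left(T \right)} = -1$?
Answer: $-12 + \frac{i \sqrt{3629253 + 122610 \sqrt{2}}}{\sqrt{148 + 5 \sqrt{2}}} \approx -12.0 + 156.59 i$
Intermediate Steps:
$h{\left(R \right)} = \frac{3}{148 + R}$
$P = \sqrt{-24522 + \frac{3}{148 + 5 \sqrt{2}}}$ ($P = \sqrt{-24522 + \frac{3}{148 + \sqrt{51 - 1}}} = \sqrt{-24522 + \frac{3}{148 + \sqrt{50}}} = \sqrt{-24522 + \frac{3}{148 + 5 \sqrt{2}}} \approx 156.59 i$)
$a{\left(U \right)} = -20 + U$ ($a{\left(U \right)} = U - 20 = -20 + U$)
$a{\left(\sqrt{58 + 6} \right)} + P = \left(-20 + \sqrt{58 + 6}\right) + \frac{\sqrt{-3629253 - 122610 \sqrt{2}}}{\sqrt{148 + 5 \sqrt{2}}} = \left(-20 + \sqrt{64}\right) + \frac{\sqrt{-3629253 - 122610 \sqrt{2}}}{\sqrt{148 + 5 \sqrt{2}}} = \left(-20 + 8\right) + \frac{\sqrt{-3629253 - 122610 \sqrt{2}}}{\sqrt{148 + 5 \sqrt{2}}} = -12 + \frac{\sqrt{-3629253 - 122610 \sqrt{2}}}{\sqrt{148 + 5 \sqrt{2}}}$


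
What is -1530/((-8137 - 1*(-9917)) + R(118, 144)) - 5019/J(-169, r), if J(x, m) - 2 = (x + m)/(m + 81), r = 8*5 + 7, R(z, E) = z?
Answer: -304885239/63583 ≈ -4795.1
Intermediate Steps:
r = 47 (r = 40 + 7 = 47)
J(x, m) = 2 + (m + x)/(81 + m) (J(x, m) = 2 + (x + m)/(m + 81) = 2 + (m + x)/(81 + m))
-1530/((-8137 - 1*(-9917)) + R(118, 144)) - 5019/J(-169, r) = -1530/((-8137 - 1*(-9917)) + 118) - 5019*(81 + 47)/(162 - 169 + 3*47) = -1530/((-8137 + 9917) + 118) - 5019*128/(162 - 169 + 141) = -1530/(1780 + 118) - 5019/((1/128)*134) = -1530/1898 - 5019/67/64 = -1530*1/1898 - 5019*64/67 = -765/949 - 321216/67 = -304885239/63583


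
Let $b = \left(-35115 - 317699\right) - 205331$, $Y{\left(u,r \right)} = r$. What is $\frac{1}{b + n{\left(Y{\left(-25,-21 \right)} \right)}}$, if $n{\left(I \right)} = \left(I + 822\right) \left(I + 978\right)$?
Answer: $\frac{1}{208412} \approx 4.7982 \cdot 10^{-6}$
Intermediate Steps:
$n{\left(I \right)} = \left(822 + I\right) \left(978 + I\right)$
$b = -558145$ ($b = -352814 - 205331 = -558145$)
$\frac{1}{b + n{\left(Y{\left(-25,-21 \right)} \right)}} = \frac{1}{-558145 + \left(803916 + \left(-21\right)^{2} + 1800 \left(-21\right)\right)} = \frac{1}{-558145 + \left(803916 + 441 - 37800\right)} = \frac{1}{-558145 + 766557} = \frac{1}{208412}$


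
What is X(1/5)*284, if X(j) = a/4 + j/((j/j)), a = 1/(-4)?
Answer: 781/20 ≈ 39.050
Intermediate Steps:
a = -¼ ≈ -0.25000
X(j) = -1/16 + j (X(j) = -¼/4 + j/((j/j)) = -¼*¼ + j/1 = -1/16 + j*1 = -1/16 + j)
X(1/5)*284 = (-1/16 + 1/5)*284 = (-1/16 + ⅕)*284 = (11/80)*284 = 781/20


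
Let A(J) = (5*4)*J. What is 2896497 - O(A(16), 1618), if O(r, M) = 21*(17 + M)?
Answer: 2862162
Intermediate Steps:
A(J) = 20*J
O(r, M) = 357 + 21*M
2896497 - O(A(16), 1618) = 2896497 - (357 + 21*1618) = 2896497 - (357 + 33978) = 2896497 - 1*34335 = 2896497 - 34335 = 2862162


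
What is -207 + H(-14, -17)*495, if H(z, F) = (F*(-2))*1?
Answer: 16623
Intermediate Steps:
H(z, F) = -2*F (H(z, F) = -2*F*1 = -2*F)
-207 + H(-14, -17)*495 = -207 - 2*(-17)*495 = -207 + 34*495 = -207 + 16830 = 16623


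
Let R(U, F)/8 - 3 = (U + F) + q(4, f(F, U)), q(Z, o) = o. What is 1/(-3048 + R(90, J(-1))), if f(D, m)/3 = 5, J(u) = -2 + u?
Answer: -1/2208 ≈ -0.00045290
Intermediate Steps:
f(D, m) = 15 (f(D, m) = 3*5 = 15)
R(U, F) = 144 + 8*F + 8*U (R(U, F) = 24 + 8*((U + F) + 15) = 24 + 8*((F + U) + 15) = 24 + 8*(15 + F + U) = 24 + (120 + 8*F + 8*U) = 144 + 8*F + 8*U)
1/(-3048 + R(90, J(-1))) = 1/(-3048 + (144 + 8*(-2 - 1) + 8*90)) = 1/(-3048 + (144 + 8*(-3) + 720)) = 1/(-3048 + (144 - 24 + 720)) = 1/(-3048 + 840) = 1/(-2208) = -1/2208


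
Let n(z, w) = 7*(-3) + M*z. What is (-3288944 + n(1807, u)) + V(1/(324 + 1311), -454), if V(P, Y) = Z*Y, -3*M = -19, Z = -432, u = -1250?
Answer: -9244178/3 ≈ -3.0814e+6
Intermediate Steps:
M = 19/3 (M = -⅓*(-19) = 19/3 ≈ 6.3333)
n(z, w) = -21 + 19*z/3 (n(z, w) = 7*(-3) + 19*z/3 = -21 + 19*z/3)
V(P, Y) = -432*Y
(-3288944 + n(1807, u)) + V(1/(324 + 1311), -454) = (-3288944 + (-21 + (19/3)*1807)) - 432*(-454) = (-3288944 + (-21 + 34333/3)) + 196128 = (-3288944 + 34270/3) + 196128 = -9832562/3 + 196128 = -9244178/3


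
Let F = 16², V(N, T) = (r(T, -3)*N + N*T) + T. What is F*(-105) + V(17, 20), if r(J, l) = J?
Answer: -26180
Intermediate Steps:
V(N, T) = T + 2*N*T (V(N, T) = (T*N + N*T) + T = (N*T + N*T) + T = 2*N*T + T = T + 2*N*T)
F = 256
F*(-105) + V(17, 20) = 256*(-105) + 20*(1 + 2*17) = -26880 + 20*(1 + 34) = -26880 + 20*35 = -26880 + 700 = -26180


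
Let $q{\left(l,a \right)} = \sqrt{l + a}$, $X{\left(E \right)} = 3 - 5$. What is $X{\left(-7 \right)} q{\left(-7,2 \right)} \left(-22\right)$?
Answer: $44 i \sqrt{5} \approx 98.387 i$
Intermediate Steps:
$X{\left(E \right)} = -2$
$q{\left(l,a \right)} = \sqrt{a + l}$
$X{\left(-7 \right)} q{\left(-7,2 \right)} \left(-22\right) = - 2 \sqrt{2 - 7} \left(-22\right) = - 2 \sqrt{-5} \left(-22\right) = - 2 i \sqrt{5} \left(-22\right) = 44 i \sqrt{5}$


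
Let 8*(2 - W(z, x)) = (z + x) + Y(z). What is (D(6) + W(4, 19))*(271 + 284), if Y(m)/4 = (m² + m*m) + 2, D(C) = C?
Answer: -52725/8 ≈ -6590.6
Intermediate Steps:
Y(m) = 8 + 8*m² (Y(m) = 4*((m² + m*m) + 2) = 4*((m² + m²) + 2) = 4*(2*m² + 2) = 4*(2 + 2*m²) = 8 + 8*m²)
W(z, x) = 1 - z² - x/8 - z/8 (W(z, x) = 2 - ((z + x) + (8 + 8*z²))/8 = 2 - ((x + z) + (8 + 8*z²))/8 = 2 - (8 + x + z + 8*z²)/8 = 2 + (-1 - z² - x/8 - z/8) = 1 - z² - x/8 - z/8)
(D(6) + W(4, 19))*(271 + 284) = (6 + (1 - 1*4² - ⅛*19 - ⅛*4))*(271 + 284) = (6 + (1 - 1*16 - 19/8 - ½))*555 = (6 + (1 - 16 - 19/8 - ½))*555 = (6 - 143/8)*555 = -95/8*555 = -52725/8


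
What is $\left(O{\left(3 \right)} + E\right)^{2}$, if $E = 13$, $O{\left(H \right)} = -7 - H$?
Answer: $9$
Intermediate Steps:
$\left(O{\left(3 \right)} + E\right)^{2} = \left(\left(-7 - 3\right) + 13\right)^{2} = \left(-10 + 13\right)^{2} = 3^{2} = 9$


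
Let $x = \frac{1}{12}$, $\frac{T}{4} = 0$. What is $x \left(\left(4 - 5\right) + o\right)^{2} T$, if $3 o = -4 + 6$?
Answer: $0$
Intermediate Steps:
$T = 0$ ($T = 4 \cdot 0 = 0$)
$o = \frac{2}{3}$ ($o = \frac{-4 + 6}{3} = \frac{1}{3} \cdot 2 = \frac{2}{3} \approx 0.66667$)
$x = \frac{1}{12} \approx 0.083333$
$x \left(\left(4 - 5\right) + o\right)^{2} T = \frac{\left(\left(4 - 5\right) + \frac{2}{3}\right)^{2}}{12} \cdot 0 = \frac{\left(-1 + \frac{2}{3}\right)^{2}}{12} \cdot 0 = \frac{\left(- \frac{1}{3}\right)^{2}}{12} \cdot 0 = \frac{1}{12} \cdot \frac{1}{9} \cdot 0 = \frac{1}{108} \cdot 0 = 0$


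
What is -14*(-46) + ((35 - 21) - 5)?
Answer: 653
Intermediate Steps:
-14*(-46) + ((35 - 21) - 5) = 644 + (14 - 5) = 644 + 9 = 653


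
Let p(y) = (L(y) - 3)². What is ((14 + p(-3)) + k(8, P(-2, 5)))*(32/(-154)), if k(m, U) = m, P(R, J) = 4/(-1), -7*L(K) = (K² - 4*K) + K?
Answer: -41584/3773 ≈ -11.021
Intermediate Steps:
L(K) = -K²/7 + 3*K/7 (L(K) = -((K² - 4*K) + K)/7 = -(K² - 3*K)/7 = -K²/7 + 3*K/7)
P(R, J) = -4 (P(R, J) = 4*(-1) = -4)
p(y) = (-3 + y*(3 - y)/7)² (p(y) = (y*(3 - y)/7 - 3)² = (-3 + y*(3 - y)/7)²)
((14 + p(-3)) + k(8, P(-2, 5)))*(32/(-154)) = ((14 + (21 - 3*(-3 - 3))²/49) + 8)*(32/(-154)) = ((14 + (21 - 3*(-6))²/49) + 8)*(32*(-1/154)) = ((14 + (21 + 18)²/49) + 8)*(-16/77) = ((14 + (1/49)*39²) + 8)*(-16/77) = ((14 + (1/49)*1521) + 8)*(-16/77) = ((14 + 1521/49) + 8)*(-16/77) = (2207/49 + 8)*(-16/77) = (2599/49)*(-16/77) = -41584/3773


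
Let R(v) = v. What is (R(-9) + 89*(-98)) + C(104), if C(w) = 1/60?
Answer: -523859/60 ≈ -8731.0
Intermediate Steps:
C(w) = 1/60
(R(-9) + 89*(-98)) + C(104) = (-9 + 89*(-98)) + 1/60 = (-9 - 8722) + 1/60 = -8731 + 1/60 = -523859/60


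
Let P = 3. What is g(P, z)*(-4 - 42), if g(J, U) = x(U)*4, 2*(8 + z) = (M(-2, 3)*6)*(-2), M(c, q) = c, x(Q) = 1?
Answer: -184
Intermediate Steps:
z = 4 (z = -8 + (-2*6*(-2))/2 = -8 + (-12*(-2))/2 = -8 + (½)*24 = -8 + 12 = 4)
g(J, U) = 4 (g(J, U) = 1*4 = 4)
g(P, z)*(-4 - 42) = 4*(-4 - 42) = 4*(-46) = -184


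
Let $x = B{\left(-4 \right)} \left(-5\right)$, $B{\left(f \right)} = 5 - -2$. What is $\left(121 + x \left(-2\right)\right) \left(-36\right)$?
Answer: $-6876$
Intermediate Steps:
$B{\left(f \right)} = 7$ ($B{\left(f \right)} = 5 + 2 = 7$)
$x = -35$ ($x = 7 \left(-5\right) = -35$)
$\left(121 + x \left(-2\right)\right) \left(-36\right) = \left(121 - -70\right) \left(-36\right) = \left(121 + 70\right) \left(-36\right) = 191 \left(-36\right) = -6876$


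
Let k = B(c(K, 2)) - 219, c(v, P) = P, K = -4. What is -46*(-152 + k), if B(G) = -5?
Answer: 17296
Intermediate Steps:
k = -224 (k = -5 - 219 = -224)
-46*(-152 + k) = -46*(-152 - 224) = -46*(-376) = 17296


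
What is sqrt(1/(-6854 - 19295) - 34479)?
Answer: 2*I*sqrt(5893928196607)/26149 ≈ 185.69*I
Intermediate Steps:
sqrt(1/(-6854 - 19295) - 34479) = sqrt(1/(-26149) - 34479) = sqrt(-1/26149 - 34479) = sqrt(-901591372/26149) = 2*I*sqrt(5893928196607)/26149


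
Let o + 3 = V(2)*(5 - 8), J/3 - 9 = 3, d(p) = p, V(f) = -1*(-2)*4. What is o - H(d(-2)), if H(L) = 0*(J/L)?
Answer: -27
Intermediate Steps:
V(f) = 8 (V(f) = 2*4 = 8)
J = 36 (J = 27 + 3*3 = 27 + 9 = 36)
H(L) = 0 (H(L) = 0*(36/L) = 0)
o = -27 (o = -3 + 8*(5 - 8) = -3 + 8*(-3) = -3 - 24 = -27)
o - H(d(-2)) = -27 - 1*0 = -27 + 0 = -27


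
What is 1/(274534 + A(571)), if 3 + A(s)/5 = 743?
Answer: 1/278234 ≈ 3.5941e-6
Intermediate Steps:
A(s) = 3700 (A(s) = -15 + 5*743 = -15 + 3715 = 3700)
1/(274534 + A(571)) = 1/(274534 + 3700) = 1/278234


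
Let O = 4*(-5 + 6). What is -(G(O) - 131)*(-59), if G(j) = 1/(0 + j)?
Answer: -30857/4 ≈ -7714.3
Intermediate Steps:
O = 4 (O = 4*1 = 4)
G(j) = 1/j
-(G(O) - 131)*(-59) = -(1/4 - 131)*(-59) = -(¼ - 131)*(-59) = -(-523)*(-59)/4 = -1*30857/4 = -30857/4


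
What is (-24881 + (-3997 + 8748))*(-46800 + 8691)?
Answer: 767134170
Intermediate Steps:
(-24881 + (-3997 + 8748))*(-46800 + 8691) = (-24881 + 4751)*(-38109) = -20130*(-38109) = 767134170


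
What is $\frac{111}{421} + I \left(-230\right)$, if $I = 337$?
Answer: $- \frac{32631599}{421} \approx -77510.0$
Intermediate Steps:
$\frac{111}{421} + I \left(-230\right) = \frac{111}{421} + 337 \left(-230\right) = 111 \cdot \frac{1}{421} - 77510 = \frac{111}{421} - 77510 = - \frac{32631599}{421}$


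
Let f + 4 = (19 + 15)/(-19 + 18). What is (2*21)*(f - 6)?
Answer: -1848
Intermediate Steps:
f = -38 (f = -4 + (19 + 15)/(-19 + 18) = -4 + 34/(-1) = -4 + 34*(-1) = -4 - 34 = -38)
(2*21)*(f - 6) = (2*21)*(-38 - 6) = 42*(-44) = -1848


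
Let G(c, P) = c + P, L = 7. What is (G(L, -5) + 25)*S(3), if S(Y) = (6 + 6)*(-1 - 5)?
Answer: -1944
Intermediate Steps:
S(Y) = -72 (S(Y) = 12*(-6) = -72)
G(c, P) = P + c
(G(L, -5) + 25)*S(3) = ((-5 + 7) + 25)*(-72) = (2 + 25)*(-72) = 27*(-72) = -1944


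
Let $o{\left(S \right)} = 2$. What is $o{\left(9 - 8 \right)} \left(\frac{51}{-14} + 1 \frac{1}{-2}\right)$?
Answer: $- \frac{58}{7} \approx -8.2857$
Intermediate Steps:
$o{\left(9 - 8 \right)} \left(\frac{51}{-14} + 1 \frac{1}{-2}\right) = 2 \left(\frac{51}{-14} + 1 \frac{1}{-2}\right) = 2 \left(51 \left(- \frac{1}{14}\right) + 1 \left(- \frac{1}{2}\right)\right) = 2 \left(- \frac{51}{14} - \frac{1}{2}\right) = 2 \left(- \frac{29}{7}\right) = - \frac{58}{7}$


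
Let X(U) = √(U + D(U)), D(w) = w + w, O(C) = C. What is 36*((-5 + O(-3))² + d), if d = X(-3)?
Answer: 2304 + 108*I ≈ 2304.0 + 108.0*I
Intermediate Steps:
D(w) = 2*w
X(U) = √3*√U (X(U) = √(U + 2*U) = √(3*U) = √3*√U)
d = 3*I (d = √3*√(-3) = √3*(I*√3) = 3*I ≈ 3.0*I)
36*((-5 + O(-3))² + d) = 36*((-5 - 3)² + 3*I) = 36*((-8)² + 3*I) = 36*(64 + 3*I) = 2304 + 108*I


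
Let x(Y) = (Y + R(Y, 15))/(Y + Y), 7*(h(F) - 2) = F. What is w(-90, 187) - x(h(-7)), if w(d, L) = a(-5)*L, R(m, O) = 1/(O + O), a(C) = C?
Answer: -56131/60 ≈ -935.52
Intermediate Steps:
R(m, O) = 1/(2*O)
h(F) = 2 + F/7
x(Y) = (1/30 + Y)/(2*Y) (x(Y) = (Y + (½)/15)/(Y + Y) = (Y + (½)*(1/15))/((2*Y)) = (Y + 1/30)*(1/(2*Y)) = (1/30 + Y)*(1/(2*Y)) = (1/30 + Y)/(2*Y))
w(d, L) = -5*L
w(-90, 187) - x(h(-7)) = -5*187 - (1 + 30*(2 + (⅐)*(-7)))/(60*(2 + (⅐)*(-7))) = -935 - (1 + 30*(2 - 1))/(60*(2 - 1)) = -935 - (1 + 30*1)/(60*1) = -935 - (1 + 30)/60 = -935 - 31/60 = -56131/60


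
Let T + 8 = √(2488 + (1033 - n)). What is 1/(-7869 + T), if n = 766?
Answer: -7877/62044374 - √2755/62044374 ≈ -0.00012780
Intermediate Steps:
T = -8 + √2755 (T = -8 + √(2488 + (1033 - 1*766)) = -8 + √(2488 + (1033 - 766)) = -8 + √(2488 + 267) = -8 + √2755 ≈ 44.488)
1/(-7869 + T) = 1/(-7869 + (-8 + √2755)) = 1/(-7877 + √2755)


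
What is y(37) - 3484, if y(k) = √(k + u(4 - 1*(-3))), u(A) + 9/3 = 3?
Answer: -3484 + √37 ≈ -3477.9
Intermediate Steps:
u(A) = 0 (u(A) = -3 + 3 = 0)
y(k) = √k (y(k) = √(k + 0) = √k)
y(37) - 3484 = √37 - 3484 = -3484 + √37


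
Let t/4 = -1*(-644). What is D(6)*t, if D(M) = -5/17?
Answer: -12880/17 ≈ -757.65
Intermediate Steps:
D(M) = -5/17 (D(M) = -5*1/17 = -5/17)
t = 2576 (t = 4*(-1*(-644)) = 4*644 = 2576)
D(6)*t = -5/17*2576 = -12880/17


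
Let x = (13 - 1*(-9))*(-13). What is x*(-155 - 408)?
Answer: 161018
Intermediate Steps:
x = -286 (x = (13 + 9)*(-13) = 22*(-13) = -286)
x*(-155 - 408) = -286*(-155 - 408) = -286*(-563) = 161018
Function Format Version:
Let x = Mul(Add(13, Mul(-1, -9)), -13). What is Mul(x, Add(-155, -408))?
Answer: 161018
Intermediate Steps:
x = -286 (x = Mul(Add(13, 9), -13) = Mul(22, -13) = -286)
Mul(x, Add(-155, -408)) = Mul(-286, Add(-155, -408)) = Mul(-286, -563) = 161018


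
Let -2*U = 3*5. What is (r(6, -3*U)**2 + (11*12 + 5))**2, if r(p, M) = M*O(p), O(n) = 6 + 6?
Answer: 5334403369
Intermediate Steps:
O(n) = 12
U = -15/2 (U = -3*5/2 = -1/2*15 = -15/2 ≈ -7.5000)
r(p, M) = 12*M (r(p, M) = M*12 = 12*M)
(r(6, -3*U)**2 + (11*12 + 5))**2 = ((12*(-3*(-15/2)))**2 + (11*12 + 5))**2 = ((12*(45/2))**2 + (132 + 5))**2 = (270**2 + 137)**2 = (72900 + 137)**2 = 73037**2 = 5334403369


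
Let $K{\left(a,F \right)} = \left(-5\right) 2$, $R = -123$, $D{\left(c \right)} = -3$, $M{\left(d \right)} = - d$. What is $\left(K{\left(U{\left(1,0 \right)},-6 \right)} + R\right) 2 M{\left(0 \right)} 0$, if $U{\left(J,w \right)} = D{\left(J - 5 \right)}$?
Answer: $0$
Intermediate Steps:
$U{\left(J,w \right)} = -3$
$K{\left(a,F \right)} = -10$
$\left(K{\left(U{\left(1,0 \right)},-6 \right)} + R\right) 2 M{\left(0 \right)} 0 = \left(-10 - 123\right) 2 \left(\left(-1\right) 0\right) 0 = - 133 \cdot 2 \cdot 0 \cdot 0 = - 133 \cdot 0 \cdot 0 = \left(-133\right) 0 = 0$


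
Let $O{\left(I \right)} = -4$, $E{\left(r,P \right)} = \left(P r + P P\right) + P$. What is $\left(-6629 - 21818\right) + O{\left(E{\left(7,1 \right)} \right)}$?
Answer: $-28451$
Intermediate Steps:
$E{\left(r,P \right)} = P + P^{2} + P r$ ($E{\left(r,P \right)} = \left(P r + P^{2}\right) + P = \left(P^{2} + P r\right) + P = P + P^{2} + P r$)
$\left(-6629 - 21818\right) + O{\left(E{\left(7,1 \right)} \right)} = \left(-6629 - 21818\right) - 4 = -28447 - 4 = -28451$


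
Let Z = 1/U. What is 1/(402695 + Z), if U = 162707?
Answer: 162707/65521295366 ≈ 2.4833e-6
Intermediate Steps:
Z = 1/162707 ≈ 6.1460e-6
1/(402695 + Z) = 1/(402695 + 1/162707) = 1/(65521295366/162707) = 162707/65521295366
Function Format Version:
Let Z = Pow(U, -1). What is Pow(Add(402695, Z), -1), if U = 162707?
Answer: Rational(162707, 65521295366) ≈ 2.4833e-6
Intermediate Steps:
Z = Rational(1, 162707) (Z = Pow(162707, -1) = Rational(1, 162707) ≈ 6.1460e-6)
Pow(Add(402695, Z), -1) = Pow(Add(402695, Rational(1, 162707)), -1) = Pow(Rational(65521295366, 162707), -1) = Rational(162707, 65521295366)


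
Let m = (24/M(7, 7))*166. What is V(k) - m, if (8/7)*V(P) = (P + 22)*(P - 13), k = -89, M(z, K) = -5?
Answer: 135531/20 ≈ 6776.5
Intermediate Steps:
m = -3984/5 (m = (24/(-5))*166 = (24*(-1/5))*166 = -24/5*166 = -3984/5 ≈ -796.80)
V(P) = 7*(-13 + P)*(22 + P)/8 (V(P) = 7*((P + 22)*(P - 13))/8 = 7*((22 + P)*(-13 + P))/8 = 7*((-13 + P)*(22 + P))/8 = 7*(-13 + P)*(22 + P)/8)
V(k) - m = (-1001/4 + (7/8)*(-89)**2 + (63/8)*(-89)) - 1*(-3984/5) = (-1001/4 + (7/8)*7921 - 5607/8) + 3984/5 = (-1001/4 + 55447/8 - 5607/8) + 3984/5 = 23919/4 + 3984/5 = 135531/20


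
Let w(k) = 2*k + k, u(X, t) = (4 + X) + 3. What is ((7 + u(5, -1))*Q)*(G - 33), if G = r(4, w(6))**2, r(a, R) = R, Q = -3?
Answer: -16587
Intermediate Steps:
u(X, t) = 7 + X
w(k) = 3*k
G = 324 (G = (3*6)**2 = 18**2 = 324)
((7 + u(5, -1))*Q)*(G - 33) = ((7 + (7 + 5))*(-3))*(324 - 33) = ((7 + 12)*(-3))*291 = (19*(-3))*291 = -57*291 = -16587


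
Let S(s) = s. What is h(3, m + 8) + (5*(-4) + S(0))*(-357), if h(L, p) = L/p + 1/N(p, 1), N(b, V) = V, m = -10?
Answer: 14279/2 ≈ 7139.5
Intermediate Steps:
h(L, p) = 1 + L/p (h(L, p) = L/p + 1/1 = L/p + 1*1 = L/p + 1 = 1 + L/p)
h(3, m + 8) + (5*(-4) + S(0))*(-357) = (3 + (-10 + 8))/(-10 + 8) + (5*(-4) + 0)*(-357) = (3 - 2)/(-2) + (-20 + 0)*(-357) = -1/2*1 - 20*(-357) = -1/2 + 7140 = 14279/2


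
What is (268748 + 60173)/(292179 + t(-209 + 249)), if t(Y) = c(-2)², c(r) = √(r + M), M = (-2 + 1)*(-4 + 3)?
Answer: 328921/292178 ≈ 1.1258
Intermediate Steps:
M = 1 (M = -1*(-1) = 1)
c(r) = √(1 + r) (c(r) = √(r + 1) = √(1 + r))
t(Y) = -1 (t(Y) = (√(1 - 2))² = (√(-1))² = I² = -1)
(268748 + 60173)/(292179 + t(-209 + 249)) = (268748 + 60173)/(292179 - 1) = 328921/292178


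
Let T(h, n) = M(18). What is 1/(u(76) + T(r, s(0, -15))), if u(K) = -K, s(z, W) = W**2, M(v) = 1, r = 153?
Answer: -1/75 ≈ -0.013333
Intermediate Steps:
T(h, n) = 1
1/(u(76) + T(r, s(0, -15))) = 1/(-1*76 + 1) = 1/(-76 + 1) = 1/(-75) = -1/75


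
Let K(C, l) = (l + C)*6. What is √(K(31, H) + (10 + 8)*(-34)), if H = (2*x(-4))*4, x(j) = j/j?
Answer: 3*I*√42 ≈ 19.442*I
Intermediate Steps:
x(j) = 1
H = 8 (H = (2*1)*4 = 2*4 = 8)
K(C, l) = 6*C + 6*l (K(C, l) = (C + l)*6 = 6*C + 6*l)
√(K(31, H) + (10 + 8)*(-34)) = √((6*31 + 6*8) + (10 + 8)*(-34)) = √((186 + 48) + 18*(-34)) = √(234 - 612) = √(-378) = 3*I*√42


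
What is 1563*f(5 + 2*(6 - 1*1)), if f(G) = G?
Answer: 23445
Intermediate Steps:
1563*f(5 + 2*(6 - 1*1)) = 1563*(5 + 2*(6 - 1*1)) = 1563*(5 + 2*(6 - 1)) = 1563*(5 + 2*5) = 1563*(5 + 10) = 1563*15 = 23445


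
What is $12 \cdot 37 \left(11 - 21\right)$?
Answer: $-4440$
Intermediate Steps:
$12 \cdot 37 \left(11 - 21\right) = 444 \left(-10\right) = -4440$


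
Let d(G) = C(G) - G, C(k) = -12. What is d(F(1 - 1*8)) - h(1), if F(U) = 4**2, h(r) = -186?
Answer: 158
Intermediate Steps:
F(U) = 16
d(G) = -12 - G
d(F(1 - 1*8)) - h(1) = (-12 - 1*16) - 1*(-186) = (-12 - 16) + 186 = -28 + 186 = 158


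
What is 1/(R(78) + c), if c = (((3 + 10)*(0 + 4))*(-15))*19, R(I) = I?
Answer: -1/14742 ≈ -6.7833e-5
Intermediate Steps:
c = -14820 (c = ((13*4)*(-15))*19 = (52*(-15))*19 = -780*19 = -14820)
1/(R(78) + c) = 1/(78 - 14820) = 1/(-14742) = -1/14742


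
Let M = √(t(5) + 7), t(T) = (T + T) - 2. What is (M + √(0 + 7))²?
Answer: 22 + 2*√105 ≈ 42.494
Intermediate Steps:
t(T) = -2 + 2*T (t(T) = 2*T - 2 = -2 + 2*T)
M = √15 (M = √((-2 + 2*5) + 7) = √((-2 + 10) + 7) = √(8 + 7) = √15 ≈ 3.8730)
(M + √(0 + 7))² = (√15 + √(0 + 7))² = (√15 + √7)² = (√7 + √15)²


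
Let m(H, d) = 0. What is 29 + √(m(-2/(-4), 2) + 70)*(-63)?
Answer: 29 - 63*√70 ≈ -498.10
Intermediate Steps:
29 + √(m(-2/(-4), 2) + 70)*(-63) = 29 + √(0 + 70)*(-63) = 29 + √70*(-63) = 29 - 63*√70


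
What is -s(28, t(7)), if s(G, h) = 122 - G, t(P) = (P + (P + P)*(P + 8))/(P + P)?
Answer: -94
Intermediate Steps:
t(P) = (P + 2*P*(8 + P))/(2*P) (t(P) = (P + (2*P)*(8 + P))/((2*P)) = (P + 2*P*(8 + P))*(1/(2*P)) = (P + 2*P*(8 + P))/(2*P))
-s(28, t(7)) = -(122 - 1*28) = -(122 - 28) = -1*94 = -94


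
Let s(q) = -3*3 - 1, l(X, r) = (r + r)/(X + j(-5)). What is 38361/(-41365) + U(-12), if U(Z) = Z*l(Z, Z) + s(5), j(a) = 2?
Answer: -1643323/41365 ≈ -39.727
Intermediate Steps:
l(X, r) = 2*r/(2 + X) (l(X, r) = (r + r)/(X + 2) = (2*r)/(2 + X) = 2*r/(2 + X))
s(q) = -10 (s(q) = -9 - 1 = -10)
U(Z) = -10 + 2*Z**2/(2 + Z) (U(Z) = Z*(2*Z/(2 + Z)) - 10 = 2*Z**2/(2 + Z) - 10 = -10 + 2*Z**2/(2 + Z))
38361/(-41365) + U(-12) = 38361/(-41365) + 2*(-10 + (-12)**2 - 5*(-12))/(2 - 12) = 38361*(-1/41365) + 2*(-10 + 144 + 60)/(-10) = -38361/41365 + 2*(-1/10)*194 = -38361/41365 - 194/5 = -1643323/41365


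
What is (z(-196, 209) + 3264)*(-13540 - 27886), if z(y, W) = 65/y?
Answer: -1892810161/14 ≈ -1.3520e+8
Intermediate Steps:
(z(-196, 209) + 3264)*(-13540 - 27886) = (65/(-196) + 3264)*(-13540 - 27886) = (65*(-1/196) + 3264)*(-41426) = (-65/196 + 3264)*(-41426) = (639679/196)*(-41426) = -1892810161/14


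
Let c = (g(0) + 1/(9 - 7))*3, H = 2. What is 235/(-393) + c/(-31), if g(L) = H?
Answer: -20465/24366 ≈ -0.83990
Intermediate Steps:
g(L) = 2
c = 15/2 (c = (2 + 1/(9 - 7))*3 = (2 + 1/2)*3 = (5/2)*3 = 15/2 ≈ 7.5000)
235/(-393) + c/(-31) = 235/(-393) + (15/2)/(-31) = 235*(-1/393) + (15/2)*(-1/31) = -235/393 - 15/62 = -20465/24366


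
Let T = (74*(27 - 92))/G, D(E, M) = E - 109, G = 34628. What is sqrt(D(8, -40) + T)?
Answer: I*sqrt(30318874366)/17314 ≈ 10.057*I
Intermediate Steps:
D(E, M) = -109 + E
T = -2405/17314 (T = (74*(27 - 92))/34628 = (74*(-65))*(1/34628) = -4810*1/34628 = -2405/17314 ≈ -0.13891)
sqrt(D(8, -40) + T) = sqrt((-109 + 8) - 2405/17314) = sqrt(-101 - 2405/17314) = sqrt(-1751119/17314) = I*sqrt(30318874366)/17314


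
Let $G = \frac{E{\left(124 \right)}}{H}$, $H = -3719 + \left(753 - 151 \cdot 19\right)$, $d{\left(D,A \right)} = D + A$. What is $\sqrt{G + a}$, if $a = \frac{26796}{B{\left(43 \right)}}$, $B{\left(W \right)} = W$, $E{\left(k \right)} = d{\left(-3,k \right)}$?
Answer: $\frac{\sqrt{39228860508585}}{250905} \approx 24.963$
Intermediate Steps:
$d{\left(D,A \right)} = A + D$
$E{\left(k \right)} = -3 + k$ ($E{\left(k \right)} = k - 3 = -3 + k$)
$H = -5835$ ($H = -3719 + \left(753 - 2869\right) = -3719 - 2116 = -5835$)
$G = - \frac{121}{5835}$ ($G = \frac{-3 + 124}{-5835} = 121 \left(- \frac{1}{5835}\right) = - \frac{121}{5835} \approx -0.020737$)
$a = \frac{26796}{43} \approx 623.16$
$\sqrt{G + a} = \sqrt{- \frac{121}{5835} + \frac{26796}{43}} = \sqrt{\frac{156349457}{250905}} = \frac{\sqrt{39228860508585}}{250905}$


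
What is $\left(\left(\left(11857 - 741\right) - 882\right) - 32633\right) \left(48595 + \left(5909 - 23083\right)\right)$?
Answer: $-703798979$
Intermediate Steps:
$\left(\left(\left(11857 - 741\right) - 882\right) - 32633\right) \left(48595 + \left(5909 - 23083\right)\right) = \left(\left(11116 - 882\right) - 32633\right) \left(48595 - 17174\right) = \left(10234 - 32633\right) 31421 = \left(-22399\right) 31421 = -703798979$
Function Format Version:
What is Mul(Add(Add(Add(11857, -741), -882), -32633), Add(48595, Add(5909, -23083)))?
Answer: -703798979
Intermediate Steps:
Mul(Add(Add(Add(11857, -741), -882), -32633), Add(48595, Add(5909, -23083))) = Mul(Add(Add(11116, -882), -32633), Add(48595, -17174)) = Mul(Add(10234, -32633), 31421) = Mul(-22399, 31421) = -703798979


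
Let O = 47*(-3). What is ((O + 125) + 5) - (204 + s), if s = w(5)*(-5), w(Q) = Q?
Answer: -190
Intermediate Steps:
O = -141
s = -25 (s = 5*(-5) = -25)
((O + 125) + 5) - (204 + s) = ((-141 + 125) + 5) - (204 - 25) = (-16 + 5) - 1*179 = -11 - 179 = -190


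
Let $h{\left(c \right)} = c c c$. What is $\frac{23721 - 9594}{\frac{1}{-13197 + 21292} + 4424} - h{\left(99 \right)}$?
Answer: $- \frac{11582835361318}{11937427} \approx -9.703 \cdot 10^{5}$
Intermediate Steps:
$h{\left(c \right)} = c^{3}$ ($h{\left(c \right)} = c c^{2} = c^{3}$)
$\frac{23721 - 9594}{\frac{1}{-13197 + 21292} + 4424} - h{\left(99 \right)} = \frac{23721 - 9594}{\frac{1}{-13197 + 21292} + 4424} - 99^{3} = \frac{14127}{\frac{1}{8095} + 4424} - 970299 = \frac{14127}{\frac{35812281}{8095}} - 970299 = 14127 \cdot \frac{8095}{35812281} - 970299 = \frac{38119355}{11937427} - 970299 = - \frac{11582835361318}{11937427}$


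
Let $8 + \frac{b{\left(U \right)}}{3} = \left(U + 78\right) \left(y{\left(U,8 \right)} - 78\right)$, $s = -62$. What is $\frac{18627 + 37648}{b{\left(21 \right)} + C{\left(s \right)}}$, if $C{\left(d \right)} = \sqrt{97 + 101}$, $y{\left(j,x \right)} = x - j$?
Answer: $- \frac{507431675}{243918801} - \frac{56275 \sqrt{22}}{243918801} \approx -2.0814$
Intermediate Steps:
$C{\left(d \right)} = 3 \sqrt{22}$ ($C{\left(d \right)} = \sqrt{198} = 3 \sqrt{22}$)
$b{\left(U \right)} = -24 + 3 \left(-70 - U\right) \left(78 + U\right)$ ($b{\left(U \right)} = -24 + 3 \left(U + 78\right) \left(\left(8 - U\right) - 78\right) = -24 + 3 \left(78 + U\right) \left(-70 - U\right) = -24 + 3 \left(-70 - U\right) \left(78 + U\right)$)
$\frac{18627 + 37648}{b{\left(21 \right)} + C{\left(s \right)}} = \frac{18627 + 37648}{\left(-16404 - 9324 - 3 \cdot 21^{2}\right) + 3 \sqrt{22}} = \frac{56275}{\left(-16404 - 9324 - 1323\right) + 3 \sqrt{22}} = \frac{56275}{-27051 + 3 \sqrt{22}}$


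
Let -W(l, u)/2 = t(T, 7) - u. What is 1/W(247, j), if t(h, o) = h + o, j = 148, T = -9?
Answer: 1/300 ≈ 0.0033333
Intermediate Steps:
W(l, u) = 4 + 2*u (W(l, u) = -2*((-9 + 7) - u) = -2*(-2 - u) = 4 + 2*u)
1/W(247, j) = 1/(4 + 2*148) = 1/(4 + 296) = 1/300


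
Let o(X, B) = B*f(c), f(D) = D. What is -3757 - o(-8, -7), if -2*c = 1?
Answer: -7521/2 ≈ -3760.5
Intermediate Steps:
c = -1/2 (c = -1/2*1 = -1/2 ≈ -0.50000)
o(X, B) = -B/2 (o(X, B) = B*(-1/2) = -B/2)
-3757 - o(-8, -7) = -3757 - (-1)*(-7)/2 = -3757 - 1*7/2 = -3757 - 7/2 = -7521/2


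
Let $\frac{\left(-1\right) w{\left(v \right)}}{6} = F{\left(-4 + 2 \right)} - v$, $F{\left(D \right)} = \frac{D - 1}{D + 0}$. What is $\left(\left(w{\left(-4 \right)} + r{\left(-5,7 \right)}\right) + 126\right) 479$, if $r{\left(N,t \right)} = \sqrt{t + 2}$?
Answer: $45984$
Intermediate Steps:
$r{\left(N,t \right)} = \sqrt{2 + t}$
$F{\left(D \right)} = \frac{-1 + D}{D}$
$w{\left(v \right)} = -9 + 6 v$ ($w{\left(v \right)} = - 6 \left(\frac{-1 + \left(-4 + 2\right)}{-4 + 2} - v\right) = - 6 \left(\frac{-1 - 2}{-2} - v\right) = - 6 \left(\left(- \frac{1}{2}\right) \left(-3\right) - v\right) = - 6 \left(\frac{3}{2} - v\right) = -9 + 6 v$)
$\left(\left(w{\left(-4 \right)} + r{\left(-5,7 \right)}\right) + 126\right) 479 = \left(\left(\left(-9 + 6 \left(-4\right)\right) + \sqrt{2 + 7}\right) + 126\right) 479 = \left(\left(\left(-9 - 24\right) + \sqrt{9}\right) + 126\right) 479 = \left(\left(-33 + 3\right) + 126\right) 479 = \left(-30 + 126\right) 479 = 96 \cdot 479 = 45984$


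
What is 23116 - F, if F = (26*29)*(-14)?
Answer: 33672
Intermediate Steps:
F = -10556 (F = 754*(-14) = -10556)
23116 - F = 23116 - 1*(-10556) = 23116 + 10556 = 33672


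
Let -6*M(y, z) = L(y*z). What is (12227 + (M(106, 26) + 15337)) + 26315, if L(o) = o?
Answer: 160259/3 ≈ 53420.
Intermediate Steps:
M(y, z) = -y*z/6
(12227 + (M(106, 26) + 15337)) + 26315 = (12227 + (-1/6*106*26 + 15337)) + 26315 = (12227 + (-1378/3 + 15337)) + 26315 = (12227 + 44633/3) + 26315 = 81314/3 + 26315 = 160259/3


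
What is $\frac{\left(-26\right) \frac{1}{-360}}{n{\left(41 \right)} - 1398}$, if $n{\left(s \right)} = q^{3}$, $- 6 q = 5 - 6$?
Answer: $- \frac{78}{1509835} \approx -5.1661 \cdot 10^{-5}$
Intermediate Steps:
$q = \frac{1}{6}$ ($q = - \frac{5 - 6}{6} = \left(- \frac{1}{6}\right) \left(-1\right) = \frac{1}{6} \approx 0.16667$)
$n{\left(s \right)} = \frac{1}{216}$ ($n{\left(s \right)} = \left(\frac{1}{6}\right)^{3} = \frac{1}{216}$)
$\frac{\left(-26\right) \frac{1}{-360}}{n{\left(41 \right)} - 1398} = \frac{\left(-26\right) \frac{1}{-360}}{\frac{1}{216} - 1398} = \frac{\left(-26\right) \left(- \frac{1}{360}\right)}{- \frac{301967}{216}} = \frac{13}{180} \left(- \frac{216}{301967}\right) = - \frac{78}{1509835}$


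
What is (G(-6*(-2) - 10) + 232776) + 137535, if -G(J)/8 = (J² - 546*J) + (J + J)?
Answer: 378983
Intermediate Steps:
G(J) = -8*J² + 4352*J (G(J) = -8*((J² - 546*J) + (J + J)) = -8*((J² - 546*J) + 2*J) = -8*(J² - 544*J) = -8*J² + 4352*J)
(G(-6*(-2) - 10) + 232776) + 137535 = (8*(-6*(-2) - 10)*(544 - (-6*(-2) - 10)) + 232776) + 137535 = (8*(12 - 10)*(544 - (12 - 10)) + 232776) + 137535 = (8*2*(544 - 1*2) + 232776) + 137535 = (8*2*(544 - 2) + 232776) + 137535 = (8*2*542 + 232776) + 137535 = (8672 + 232776) + 137535 = 241448 + 137535 = 378983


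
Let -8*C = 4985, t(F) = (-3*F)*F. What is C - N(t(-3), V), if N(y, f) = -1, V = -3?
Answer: -4977/8 ≈ -622.13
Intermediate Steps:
t(F) = -3*F²
C = -4985/8 (C = -⅛*4985 = -4985/8 ≈ -623.13)
C - N(t(-3), V) = -4985/8 - 1*(-1) = -4985/8 + 1 = -4977/8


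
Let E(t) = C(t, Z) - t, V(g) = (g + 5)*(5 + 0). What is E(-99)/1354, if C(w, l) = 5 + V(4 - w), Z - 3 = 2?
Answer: 322/677 ≈ 0.47563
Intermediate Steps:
V(g) = 25 + 5*g (V(g) = (5 + g)*5 = 25 + 5*g)
Z = 5 (Z = 3 + 2 = 5)
C(w, l) = 50 - 5*w (C(w, l) = 5 + (25 + 5*(4 - w)) = 5 + (25 + (20 - 5*w)) = 5 + (45 - 5*w) = 50 - 5*w)
E(t) = 50 - 6*t (E(t) = (50 - 5*t) - t = 50 - 6*t)
E(-99)/1354 = (50 - 6*(-99))/1354 = (50 + 594)*(1/1354) = 644*(1/1354) = 322/677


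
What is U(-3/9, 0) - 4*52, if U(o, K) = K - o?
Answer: -623/3 ≈ -207.67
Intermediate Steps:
U(-3/9, 0) - 4*52 = (0 - (-3)/9) - 4*52 = (0 - (-3)/9) - 208 = (0 - 1*(-1/3)) - 208 = (0 + 1/3) - 208 = 1/3 - 208 = -623/3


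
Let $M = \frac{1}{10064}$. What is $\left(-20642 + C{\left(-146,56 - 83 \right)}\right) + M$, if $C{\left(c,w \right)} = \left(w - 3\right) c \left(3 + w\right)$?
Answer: $- \frac{1265668767}{10064} \approx -1.2576 \cdot 10^{5}$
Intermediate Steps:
$C{\left(c,w \right)} = c \left(-3 + w\right) \left(3 + w\right)$ ($C{\left(c,w \right)} = \left(-3 + w\right) c \left(3 + w\right) = c \left(-3 + w\right) \left(3 + w\right)$)
$M = \frac{1}{10064} \approx 9.9364 \cdot 10^{-5}$
$\left(-20642 + C{\left(-146,56 - 83 \right)}\right) + M = \left(-20642 - 146 \left(-9 + \left(56 - 83\right)^{2}\right)\right) + \frac{1}{10064} = \left(-20642 - 146 \left(-9 + \left(-27\right)^{2}\right)\right) + \frac{1}{10064} = \left(-20642 - 146 \left(-9 + 729\right)\right) + \frac{1}{10064} = \left(-20642 - 105120\right) + \frac{1}{10064} = -125762 + \frac{1}{10064} = - \frac{1265668767}{10064}$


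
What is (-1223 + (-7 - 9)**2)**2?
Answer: 935089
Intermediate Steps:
(-1223 + (-7 - 9)**2)**2 = (-1223 + (-16)**2)**2 = (-1223 + 256)**2 = (-967)**2 = 935089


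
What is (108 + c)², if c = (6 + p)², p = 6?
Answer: 63504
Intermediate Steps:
c = 144 (c = (6 + 6)² = 12² = 144)
(108 + c)² = (108 + 144)² = 252² = 63504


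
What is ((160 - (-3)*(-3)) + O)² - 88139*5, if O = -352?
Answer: -400294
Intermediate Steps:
((160 - (-3)*(-3)) + O)² - 88139*5 = ((160 - (-3)*(-3)) - 352)² - 88139*5 = ((160 - 1*9) - 352)² - 1*440695 = ((160 - 9) - 352)² - 440695 = (151 - 352)² - 440695 = (-201)² - 440695 = 40401 - 440695 = -400294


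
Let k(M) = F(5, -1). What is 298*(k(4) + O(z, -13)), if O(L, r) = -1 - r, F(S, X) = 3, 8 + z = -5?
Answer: 4470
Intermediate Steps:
z = -13 (z = -8 - 5 = -13)
k(M) = 3
298*(k(4) + O(z, -13)) = 298*(3 + (-1 - 1*(-13))) = 298*(3 + (-1 + 13)) = 298*(3 + 12) = 298*15 = 4470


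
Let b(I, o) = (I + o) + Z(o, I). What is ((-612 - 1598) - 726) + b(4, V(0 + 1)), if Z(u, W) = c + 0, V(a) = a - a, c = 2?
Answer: -2930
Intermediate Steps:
V(a) = 0
Z(u, W) = 2 (Z(u, W) = 2 + 0 = 2)
b(I, o) = 2 + I + o (b(I, o) = (I + o) + 2 = 2 + I + o)
((-612 - 1598) - 726) + b(4, V(0 + 1)) = ((-612 - 1598) - 726) + (2 + 4 + 0) = (-2210 - 726) + 6 = -2936 + 6 = -2930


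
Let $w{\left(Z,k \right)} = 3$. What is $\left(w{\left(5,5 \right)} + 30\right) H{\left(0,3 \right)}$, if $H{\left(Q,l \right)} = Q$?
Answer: $0$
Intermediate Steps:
$\left(w{\left(5,5 \right)} + 30\right) H{\left(0,3 \right)} = \left(3 + 30\right) 0 = 33 \cdot 0 = 0$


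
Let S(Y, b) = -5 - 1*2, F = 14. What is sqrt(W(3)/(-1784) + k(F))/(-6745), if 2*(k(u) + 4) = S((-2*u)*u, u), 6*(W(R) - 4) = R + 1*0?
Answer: -I*sqrt(5969487)/6016540 ≈ -0.00040609*I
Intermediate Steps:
W(R) = 4 + R/6 (W(R) = 4 + (R + 1*0)/6 = 4 + (R + 0)/6 = 4 + R/6)
S(Y, b) = -7 (S(Y, b) = -5 - 2 = -7)
k(u) = -15/2 (k(u) = -4 + (1/2)*(-7) = -4 - 7/2 = -15/2)
sqrt(W(3)/(-1784) + k(F))/(-6745) = sqrt((4 + (1/6)*3)/(-1784) - 15/2)/(-6745) = sqrt((4 + 1/2)*(-1/1784) - 15/2)*(-1/6745) = sqrt((9/2)*(-1/1784) - 15/2)*(-1/6745) = sqrt(-9/3568 - 15/2)*(-1/6745) = sqrt(-26769/3568)*(-1/6745) = (I*sqrt(5969487)/892)*(-1/6745) = -I*sqrt(5969487)/6016540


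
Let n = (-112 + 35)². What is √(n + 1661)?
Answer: √7590 ≈ 87.121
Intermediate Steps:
n = 5929 (n = (-77)² = 5929)
√(n + 1661) = √(5929 + 1661) = √7590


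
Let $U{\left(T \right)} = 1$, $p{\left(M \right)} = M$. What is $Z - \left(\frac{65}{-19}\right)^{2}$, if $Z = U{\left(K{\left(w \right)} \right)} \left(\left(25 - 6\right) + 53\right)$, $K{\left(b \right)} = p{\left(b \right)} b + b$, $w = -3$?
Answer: $\frac{21767}{361} \approx 60.296$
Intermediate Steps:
$K{\left(b \right)} = b + b^{2}$ ($K{\left(b \right)} = b b + b = b^{2} + b = b + b^{2}$)
$Z = 72$ ($Z = 1 \left(\left(25 - 6\right) + 53\right) = 1 \left(19 + 53\right) = 1 \cdot 72 = 72$)
$Z - \left(\frac{65}{-19}\right)^{2} = 72 - \left(\frac{65}{-19}\right)^{2} = 72 - \left(65 \left(- \frac{1}{19}\right)\right)^{2} = 72 - \left(- \frac{65}{19}\right)^{2} = 72 - \frac{4225}{361} = \frac{21767}{361}$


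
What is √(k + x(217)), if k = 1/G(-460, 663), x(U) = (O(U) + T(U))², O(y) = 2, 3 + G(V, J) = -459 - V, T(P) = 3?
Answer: 7*√2/2 ≈ 4.9497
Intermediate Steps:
G(V, J) = -462 - V (G(V, J) = -3 + (-459 - V) = -462 - V)
x(U) = 25 (x(U) = (2 + 3)² = 5² = 25)
k = -½ (k = 1/(-462 - 1*(-460)) = 1/(-462 + 460) = 1/(-2) = -½ ≈ -0.50000)
√(k + x(217)) = √(-½ + 25) = √(49/2) = 7*√2/2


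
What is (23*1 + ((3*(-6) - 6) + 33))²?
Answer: 1024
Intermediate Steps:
(23*1 + ((3*(-6) - 6) + 33))² = (23 + ((-18 - 6) + 33))² = (23 + (-24 + 33))² = (23 + 9)² = 32² = 1024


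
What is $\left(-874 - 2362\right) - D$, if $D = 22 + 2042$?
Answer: $-5300$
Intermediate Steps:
$D = 2064$
$\left(-874 - 2362\right) - D = \left(-874 - 2362\right) - 2064 = -3236 - 2064 = -5300$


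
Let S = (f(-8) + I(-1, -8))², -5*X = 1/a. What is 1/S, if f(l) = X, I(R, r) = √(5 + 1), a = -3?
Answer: 303975/1819801 - 6750*√6/1819801 ≈ 0.15795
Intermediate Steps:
I(R, r) = √6
X = 1/15 (X = -⅕/(-3) = -⅕*(-⅓) = 1/15 ≈ 0.066667)
f(l) = 1/15
S = (1/15 + √6)² ≈ 6.3310
1/S = 1/(1351/225 + 2*√6/15)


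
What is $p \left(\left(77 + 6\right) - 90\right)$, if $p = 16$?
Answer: $-112$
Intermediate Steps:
$p \left(\left(77 + 6\right) - 90\right) = 16 \left(\left(77 + 6\right) - 90\right) = 16 \left(83 - 90\right) = 16 \left(-7\right) = -112$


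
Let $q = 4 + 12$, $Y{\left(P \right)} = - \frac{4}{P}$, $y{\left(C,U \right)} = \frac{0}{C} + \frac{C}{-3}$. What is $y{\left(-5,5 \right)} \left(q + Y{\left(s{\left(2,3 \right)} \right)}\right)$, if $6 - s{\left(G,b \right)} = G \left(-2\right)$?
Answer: $26$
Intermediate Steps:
$y{\left(C,U \right)} = - \frac{C}{3}$ ($y{\left(C,U \right)} = 0 + C \left(- \frac{1}{3}\right) = 0 - \frac{C}{3} = - \frac{C}{3}$)
$s{\left(G,b \right)} = 6 + 2 G$ ($s{\left(G,b \right)} = 6 - G \left(-2\right) = 6 - - 2 G = 6 + 2 G$)
$q = 16$
$y{\left(-5,5 \right)} \left(q + Y{\left(s{\left(2,3 \right)} \right)}\right) = \left(- \frac{1}{3}\right) \left(-5\right) \left(16 - \frac{4}{6 + 2 \cdot 2}\right) = \frac{5 \left(16 - \frac{4}{6 + 4}\right)}{3} = \frac{5 \left(16 - \frac{4}{10}\right)}{3} = \frac{5 \left(16 - \frac{2}{5}\right)}{3} = \frac{5}{3} \cdot \frac{78}{5} = 26$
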